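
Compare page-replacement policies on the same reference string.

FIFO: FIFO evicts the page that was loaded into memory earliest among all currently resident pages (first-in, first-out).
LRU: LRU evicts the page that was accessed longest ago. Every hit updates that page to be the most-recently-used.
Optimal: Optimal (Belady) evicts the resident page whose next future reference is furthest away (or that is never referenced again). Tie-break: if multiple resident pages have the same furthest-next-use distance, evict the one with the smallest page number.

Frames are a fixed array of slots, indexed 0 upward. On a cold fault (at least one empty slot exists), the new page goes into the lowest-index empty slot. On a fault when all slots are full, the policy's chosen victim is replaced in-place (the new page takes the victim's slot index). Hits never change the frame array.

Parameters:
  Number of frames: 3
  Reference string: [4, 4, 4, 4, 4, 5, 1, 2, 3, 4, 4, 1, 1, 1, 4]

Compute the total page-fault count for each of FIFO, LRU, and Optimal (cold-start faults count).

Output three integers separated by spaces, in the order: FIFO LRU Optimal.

Answer: 7 7 5

Derivation:
--- FIFO ---
  step 0: ref 4 -> FAULT, frames=[4,-,-] (faults so far: 1)
  step 1: ref 4 -> HIT, frames=[4,-,-] (faults so far: 1)
  step 2: ref 4 -> HIT, frames=[4,-,-] (faults so far: 1)
  step 3: ref 4 -> HIT, frames=[4,-,-] (faults so far: 1)
  step 4: ref 4 -> HIT, frames=[4,-,-] (faults so far: 1)
  step 5: ref 5 -> FAULT, frames=[4,5,-] (faults so far: 2)
  step 6: ref 1 -> FAULT, frames=[4,5,1] (faults so far: 3)
  step 7: ref 2 -> FAULT, evict 4, frames=[2,5,1] (faults so far: 4)
  step 8: ref 3 -> FAULT, evict 5, frames=[2,3,1] (faults so far: 5)
  step 9: ref 4 -> FAULT, evict 1, frames=[2,3,4] (faults so far: 6)
  step 10: ref 4 -> HIT, frames=[2,3,4] (faults so far: 6)
  step 11: ref 1 -> FAULT, evict 2, frames=[1,3,4] (faults so far: 7)
  step 12: ref 1 -> HIT, frames=[1,3,4] (faults so far: 7)
  step 13: ref 1 -> HIT, frames=[1,3,4] (faults so far: 7)
  step 14: ref 4 -> HIT, frames=[1,3,4] (faults so far: 7)
  FIFO total faults: 7
--- LRU ---
  step 0: ref 4 -> FAULT, frames=[4,-,-] (faults so far: 1)
  step 1: ref 4 -> HIT, frames=[4,-,-] (faults so far: 1)
  step 2: ref 4 -> HIT, frames=[4,-,-] (faults so far: 1)
  step 3: ref 4 -> HIT, frames=[4,-,-] (faults so far: 1)
  step 4: ref 4 -> HIT, frames=[4,-,-] (faults so far: 1)
  step 5: ref 5 -> FAULT, frames=[4,5,-] (faults so far: 2)
  step 6: ref 1 -> FAULT, frames=[4,5,1] (faults so far: 3)
  step 7: ref 2 -> FAULT, evict 4, frames=[2,5,1] (faults so far: 4)
  step 8: ref 3 -> FAULT, evict 5, frames=[2,3,1] (faults so far: 5)
  step 9: ref 4 -> FAULT, evict 1, frames=[2,3,4] (faults so far: 6)
  step 10: ref 4 -> HIT, frames=[2,3,4] (faults so far: 6)
  step 11: ref 1 -> FAULT, evict 2, frames=[1,3,4] (faults so far: 7)
  step 12: ref 1 -> HIT, frames=[1,3,4] (faults so far: 7)
  step 13: ref 1 -> HIT, frames=[1,3,4] (faults so far: 7)
  step 14: ref 4 -> HIT, frames=[1,3,4] (faults so far: 7)
  LRU total faults: 7
--- Optimal ---
  step 0: ref 4 -> FAULT, frames=[4,-,-] (faults so far: 1)
  step 1: ref 4 -> HIT, frames=[4,-,-] (faults so far: 1)
  step 2: ref 4 -> HIT, frames=[4,-,-] (faults so far: 1)
  step 3: ref 4 -> HIT, frames=[4,-,-] (faults so far: 1)
  step 4: ref 4 -> HIT, frames=[4,-,-] (faults so far: 1)
  step 5: ref 5 -> FAULT, frames=[4,5,-] (faults so far: 2)
  step 6: ref 1 -> FAULT, frames=[4,5,1] (faults so far: 3)
  step 7: ref 2 -> FAULT, evict 5, frames=[4,2,1] (faults so far: 4)
  step 8: ref 3 -> FAULT, evict 2, frames=[4,3,1] (faults so far: 5)
  step 9: ref 4 -> HIT, frames=[4,3,1] (faults so far: 5)
  step 10: ref 4 -> HIT, frames=[4,3,1] (faults so far: 5)
  step 11: ref 1 -> HIT, frames=[4,3,1] (faults so far: 5)
  step 12: ref 1 -> HIT, frames=[4,3,1] (faults so far: 5)
  step 13: ref 1 -> HIT, frames=[4,3,1] (faults so far: 5)
  step 14: ref 4 -> HIT, frames=[4,3,1] (faults so far: 5)
  Optimal total faults: 5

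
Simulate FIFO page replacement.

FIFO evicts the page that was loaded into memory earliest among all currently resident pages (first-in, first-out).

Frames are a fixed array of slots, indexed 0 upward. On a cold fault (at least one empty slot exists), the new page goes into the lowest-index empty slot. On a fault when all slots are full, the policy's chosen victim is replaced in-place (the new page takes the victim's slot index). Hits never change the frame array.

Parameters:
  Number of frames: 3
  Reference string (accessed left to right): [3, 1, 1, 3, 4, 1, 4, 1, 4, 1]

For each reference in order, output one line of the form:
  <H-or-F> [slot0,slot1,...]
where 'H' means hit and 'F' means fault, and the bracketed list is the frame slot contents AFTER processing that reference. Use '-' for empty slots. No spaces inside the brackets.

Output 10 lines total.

F [3,-,-]
F [3,1,-]
H [3,1,-]
H [3,1,-]
F [3,1,4]
H [3,1,4]
H [3,1,4]
H [3,1,4]
H [3,1,4]
H [3,1,4]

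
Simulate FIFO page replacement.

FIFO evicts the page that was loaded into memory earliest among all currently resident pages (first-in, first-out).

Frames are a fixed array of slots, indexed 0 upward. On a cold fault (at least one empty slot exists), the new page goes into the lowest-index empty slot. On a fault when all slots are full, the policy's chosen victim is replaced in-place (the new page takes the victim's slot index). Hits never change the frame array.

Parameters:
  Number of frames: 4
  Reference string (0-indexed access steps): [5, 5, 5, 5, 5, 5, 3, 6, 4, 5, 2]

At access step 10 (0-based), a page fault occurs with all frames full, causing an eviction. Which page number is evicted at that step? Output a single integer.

Step 0: ref 5 -> FAULT, frames=[5,-,-,-]
Step 1: ref 5 -> HIT, frames=[5,-,-,-]
Step 2: ref 5 -> HIT, frames=[5,-,-,-]
Step 3: ref 5 -> HIT, frames=[5,-,-,-]
Step 4: ref 5 -> HIT, frames=[5,-,-,-]
Step 5: ref 5 -> HIT, frames=[5,-,-,-]
Step 6: ref 3 -> FAULT, frames=[5,3,-,-]
Step 7: ref 6 -> FAULT, frames=[5,3,6,-]
Step 8: ref 4 -> FAULT, frames=[5,3,6,4]
Step 9: ref 5 -> HIT, frames=[5,3,6,4]
Step 10: ref 2 -> FAULT, evict 5, frames=[2,3,6,4]
At step 10: evicted page 5

Answer: 5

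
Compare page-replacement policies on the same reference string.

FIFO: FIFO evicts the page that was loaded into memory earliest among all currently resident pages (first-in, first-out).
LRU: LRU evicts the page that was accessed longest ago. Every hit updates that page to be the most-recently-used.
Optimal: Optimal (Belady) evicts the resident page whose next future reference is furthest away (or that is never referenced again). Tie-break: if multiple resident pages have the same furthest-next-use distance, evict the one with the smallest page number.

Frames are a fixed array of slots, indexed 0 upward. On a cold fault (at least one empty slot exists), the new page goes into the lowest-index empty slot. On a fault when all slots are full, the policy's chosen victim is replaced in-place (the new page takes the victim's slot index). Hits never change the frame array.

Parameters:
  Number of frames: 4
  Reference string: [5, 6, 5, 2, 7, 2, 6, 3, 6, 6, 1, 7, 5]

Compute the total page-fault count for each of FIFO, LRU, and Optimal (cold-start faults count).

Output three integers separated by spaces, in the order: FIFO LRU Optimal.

--- FIFO ---
  step 0: ref 5 -> FAULT, frames=[5,-,-,-] (faults so far: 1)
  step 1: ref 6 -> FAULT, frames=[5,6,-,-] (faults so far: 2)
  step 2: ref 5 -> HIT, frames=[5,6,-,-] (faults so far: 2)
  step 3: ref 2 -> FAULT, frames=[5,6,2,-] (faults so far: 3)
  step 4: ref 7 -> FAULT, frames=[5,6,2,7] (faults so far: 4)
  step 5: ref 2 -> HIT, frames=[5,6,2,7] (faults so far: 4)
  step 6: ref 6 -> HIT, frames=[5,6,2,7] (faults so far: 4)
  step 7: ref 3 -> FAULT, evict 5, frames=[3,6,2,7] (faults so far: 5)
  step 8: ref 6 -> HIT, frames=[3,6,2,7] (faults so far: 5)
  step 9: ref 6 -> HIT, frames=[3,6,2,7] (faults so far: 5)
  step 10: ref 1 -> FAULT, evict 6, frames=[3,1,2,7] (faults so far: 6)
  step 11: ref 7 -> HIT, frames=[3,1,2,7] (faults so far: 6)
  step 12: ref 5 -> FAULT, evict 2, frames=[3,1,5,7] (faults so far: 7)
  FIFO total faults: 7
--- LRU ---
  step 0: ref 5 -> FAULT, frames=[5,-,-,-] (faults so far: 1)
  step 1: ref 6 -> FAULT, frames=[5,6,-,-] (faults so far: 2)
  step 2: ref 5 -> HIT, frames=[5,6,-,-] (faults so far: 2)
  step 3: ref 2 -> FAULT, frames=[5,6,2,-] (faults so far: 3)
  step 4: ref 7 -> FAULT, frames=[5,6,2,7] (faults so far: 4)
  step 5: ref 2 -> HIT, frames=[5,6,2,7] (faults so far: 4)
  step 6: ref 6 -> HIT, frames=[5,6,2,7] (faults so far: 4)
  step 7: ref 3 -> FAULT, evict 5, frames=[3,6,2,7] (faults so far: 5)
  step 8: ref 6 -> HIT, frames=[3,6,2,7] (faults so far: 5)
  step 9: ref 6 -> HIT, frames=[3,6,2,7] (faults so far: 5)
  step 10: ref 1 -> FAULT, evict 7, frames=[3,6,2,1] (faults so far: 6)
  step 11: ref 7 -> FAULT, evict 2, frames=[3,6,7,1] (faults so far: 7)
  step 12: ref 5 -> FAULT, evict 3, frames=[5,6,7,1] (faults so far: 8)
  LRU total faults: 8
--- Optimal ---
  step 0: ref 5 -> FAULT, frames=[5,-,-,-] (faults so far: 1)
  step 1: ref 6 -> FAULT, frames=[5,6,-,-] (faults so far: 2)
  step 2: ref 5 -> HIT, frames=[5,6,-,-] (faults so far: 2)
  step 3: ref 2 -> FAULT, frames=[5,6,2,-] (faults so far: 3)
  step 4: ref 7 -> FAULT, frames=[5,6,2,7] (faults so far: 4)
  step 5: ref 2 -> HIT, frames=[5,6,2,7] (faults so far: 4)
  step 6: ref 6 -> HIT, frames=[5,6,2,7] (faults so far: 4)
  step 7: ref 3 -> FAULT, evict 2, frames=[5,6,3,7] (faults so far: 5)
  step 8: ref 6 -> HIT, frames=[5,6,3,7] (faults so far: 5)
  step 9: ref 6 -> HIT, frames=[5,6,3,7] (faults so far: 5)
  step 10: ref 1 -> FAULT, evict 3, frames=[5,6,1,7] (faults so far: 6)
  step 11: ref 7 -> HIT, frames=[5,6,1,7] (faults so far: 6)
  step 12: ref 5 -> HIT, frames=[5,6,1,7] (faults so far: 6)
  Optimal total faults: 6

Answer: 7 8 6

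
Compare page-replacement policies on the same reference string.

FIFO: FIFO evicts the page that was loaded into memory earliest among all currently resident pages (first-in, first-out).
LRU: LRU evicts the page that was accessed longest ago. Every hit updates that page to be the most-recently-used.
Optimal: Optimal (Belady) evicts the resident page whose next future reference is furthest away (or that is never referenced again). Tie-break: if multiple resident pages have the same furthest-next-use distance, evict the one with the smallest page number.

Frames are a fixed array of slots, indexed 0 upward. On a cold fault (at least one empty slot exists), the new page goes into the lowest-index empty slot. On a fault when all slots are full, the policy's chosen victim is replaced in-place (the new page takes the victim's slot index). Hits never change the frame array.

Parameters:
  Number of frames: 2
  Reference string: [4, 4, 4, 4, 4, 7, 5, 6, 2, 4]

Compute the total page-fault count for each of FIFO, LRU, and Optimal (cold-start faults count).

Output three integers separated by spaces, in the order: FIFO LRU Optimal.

Answer: 6 6 5

Derivation:
--- FIFO ---
  step 0: ref 4 -> FAULT, frames=[4,-] (faults so far: 1)
  step 1: ref 4 -> HIT, frames=[4,-] (faults so far: 1)
  step 2: ref 4 -> HIT, frames=[4,-] (faults so far: 1)
  step 3: ref 4 -> HIT, frames=[4,-] (faults so far: 1)
  step 4: ref 4 -> HIT, frames=[4,-] (faults so far: 1)
  step 5: ref 7 -> FAULT, frames=[4,7] (faults so far: 2)
  step 6: ref 5 -> FAULT, evict 4, frames=[5,7] (faults so far: 3)
  step 7: ref 6 -> FAULT, evict 7, frames=[5,6] (faults so far: 4)
  step 8: ref 2 -> FAULT, evict 5, frames=[2,6] (faults so far: 5)
  step 9: ref 4 -> FAULT, evict 6, frames=[2,4] (faults so far: 6)
  FIFO total faults: 6
--- LRU ---
  step 0: ref 4 -> FAULT, frames=[4,-] (faults so far: 1)
  step 1: ref 4 -> HIT, frames=[4,-] (faults so far: 1)
  step 2: ref 4 -> HIT, frames=[4,-] (faults so far: 1)
  step 3: ref 4 -> HIT, frames=[4,-] (faults so far: 1)
  step 4: ref 4 -> HIT, frames=[4,-] (faults so far: 1)
  step 5: ref 7 -> FAULT, frames=[4,7] (faults so far: 2)
  step 6: ref 5 -> FAULT, evict 4, frames=[5,7] (faults so far: 3)
  step 7: ref 6 -> FAULT, evict 7, frames=[5,6] (faults so far: 4)
  step 8: ref 2 -> FAULT, evict 5, frames=[2,6] (faults so far: 5)
  step 9: ref 4 -> FAULT, evict 6, frames=[2,4] (faults so far: 6)
  LRU total faults: 6
--- Optimal ---
  step 0: ref 4 -> FAULT, frames=[4,-] (faults so far: 1)
  step 1: ref 4 -> HIT, frames=[4,-] (faults so far: 1)
  step 2: ref 4 -> HIT, frames=[4,-] (faults so far: 1)
  step 3: ref 4 -> HIT, frames=[4,-] (faults so far: 1)
  step 4: ref 4 -> HIT, frames=[4,-] (faults so far: 1)
  step 5: ref 7 -> FAULT, frames=[4,7] (faults so far: 2)
  step 6: ref 5 -> FAULT, evict 7, frames=[4,5] (faults so far: 3)
  step 7: ref 6 -> FAULT, evict 5, frames=[4,6] (faults so far: 4)
  step 8: ref 2 -> FAULT, evict 6, frames=[4,2] (faults so far: 5)
  step 9: ref 4 -> HIT, frames=[4,2] (faults so far: 5)
  Optimal total faults: 5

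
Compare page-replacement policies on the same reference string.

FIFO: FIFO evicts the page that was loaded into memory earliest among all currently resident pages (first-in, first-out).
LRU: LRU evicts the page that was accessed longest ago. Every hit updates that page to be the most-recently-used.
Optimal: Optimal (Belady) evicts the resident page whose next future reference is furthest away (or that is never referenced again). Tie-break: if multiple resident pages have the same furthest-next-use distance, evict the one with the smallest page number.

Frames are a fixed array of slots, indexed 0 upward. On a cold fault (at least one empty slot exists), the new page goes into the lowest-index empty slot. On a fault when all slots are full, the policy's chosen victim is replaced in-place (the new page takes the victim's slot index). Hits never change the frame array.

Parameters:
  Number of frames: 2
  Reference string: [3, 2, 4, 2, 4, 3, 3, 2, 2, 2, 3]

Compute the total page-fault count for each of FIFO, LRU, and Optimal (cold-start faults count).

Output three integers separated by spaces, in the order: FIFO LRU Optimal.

--- FIFO ---
  step 0: ref 3 -> FAULT, frames=[3,-] (faults so far: 1)
  step 1: ref 2 -> FAULT, frames=[3,2] (faults so far: 2)
  step 2: ref 4 -> FAULT, evict 3, frames=[4,2] (faults so far: 3)
  step 3: ref 2 -> HIT, frames=[4,2] (faults so far: 3)
  step 4: ref 4 -> HIT, frames=[4,2] (faults so far: 3)
  step 5: ref 3 -> FAULT, evict 2, frames=[4,3] (faults so far: 4)
  step 6: ref 3 -> HIT, frames=[4,3] (faults so far: 4)
  step 7: ref 2 -> FAULT, evict 4, frames=[2,3] (faults so far: 5)
  step 8: ref 2 -> HIT, frames=[2,3] (faults so far: 5)
  step 9: ref 2 -> HIT, frames=[2,3] (faults so far: 5)
  step 10: ref 3 -> HIT, frames=[2,3] (faults so far: 5)
  FIFO total faults: 5
--- LRU ---
  step 0: ref 3 -> FAULT, frames=[3,-] (faults so far: 1)
  step 1: ref 2 -> FAULT, frames=[3,2] (faults so far: 2)
  step 2: ref 4 -> FAULT, evict 3, frames=[4,2] (faults so far: 3)
  step 3: ref 2 -> HIT, frames=[4,2] (faults so far: 3)
  step 4: ref 4 -> HIT, frames=[4,2] (faults so far: 3)
  step 5: ref 3 -> FAULT, evict 2, frames=[4,3] (faults so far: 4)
  step 6: ref 3 -> HIT, frames=[4,3] (faults so far: 4)
  step 7: ref 2 -> FAULT, evict 4, frames=[2,3] (faults so far: 5)
  step 8: ref 2 -> HIT, frames=[2,3] (faults so far: 5)
  step 9: ref 2 -> HIT, frames=[2,3] (faults so far: 5)
  step 10: ref 3 -> HIT, frames=[2,3] (faults so far: 5)
  LRU total faults: 5
--- Optimal ---
  step 0: ref 3 -> FAULT, frames=[3,-] (faults so far: 1)
  step 1: ref 2 -> FAULT, frames=[3,2] (faults so far: 2)
  step 2: ref 4 -> FAULT, evict 3, frames=[4,2] (faults so far: 3)
  step 3: ref 2 -> HIT, frames=[4,2] (faults so far: 3)
  step 4: ref 4 -> HIT, frames=[4,2] (faults so far: 3)
  step 5: ref 3 -> FAULT, evict 4, frames=[3,2] (faults so far: 4)
  step 6: ref 3 -> HIT, frames=[3,2] (faults so far: 4)
  step 7: ref 2 -> HIT, frames=[3,2] (faults so far: 4)
  step 8: ref 2 -> HIT, frames=[3,2] (faults so far: 4)
  step 9: ref 2 -> HIT, frames=[3,2] (faults so far: 4)
  step 10: ref 3 -> HIT, frames=[3,2] (faults so far: 4)
  Optimal total faults: 4

Answer: 5 5 4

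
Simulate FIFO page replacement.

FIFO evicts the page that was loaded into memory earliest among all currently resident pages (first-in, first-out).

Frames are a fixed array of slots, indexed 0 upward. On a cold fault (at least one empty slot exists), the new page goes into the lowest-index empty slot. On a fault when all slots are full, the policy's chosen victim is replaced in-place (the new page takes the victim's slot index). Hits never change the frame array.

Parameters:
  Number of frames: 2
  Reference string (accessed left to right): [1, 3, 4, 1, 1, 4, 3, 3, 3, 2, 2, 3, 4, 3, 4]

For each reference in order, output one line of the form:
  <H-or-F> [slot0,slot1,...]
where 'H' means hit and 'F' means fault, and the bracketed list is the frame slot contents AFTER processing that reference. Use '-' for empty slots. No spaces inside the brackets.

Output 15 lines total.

F [1,-]
F [1,3]
F [4,3]
F [4,1]
H [4,1]
H [4,1]
F [3,1]
H [3,1]
H [3,1]
F [3,2]
H [3,2]
H [3,2]
F [4,2]
F [4,3]
H [4,3]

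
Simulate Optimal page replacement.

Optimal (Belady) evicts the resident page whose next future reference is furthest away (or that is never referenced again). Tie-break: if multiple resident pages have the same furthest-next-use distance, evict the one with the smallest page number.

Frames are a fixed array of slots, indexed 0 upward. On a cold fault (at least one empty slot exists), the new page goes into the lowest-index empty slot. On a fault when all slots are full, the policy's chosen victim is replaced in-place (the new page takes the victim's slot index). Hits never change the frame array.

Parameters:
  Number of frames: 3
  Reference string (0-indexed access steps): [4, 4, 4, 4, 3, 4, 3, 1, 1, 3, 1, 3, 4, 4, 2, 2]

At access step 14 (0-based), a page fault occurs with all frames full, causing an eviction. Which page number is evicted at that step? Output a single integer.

Answer: 1

Derivation:
Step 0: ref 4 -> FAULT, frames=[4,-,-]
Step 1: ref 4 -> HIT, frames=[4,-,-]
Step 2: ref 4 -> HIT, frames=[4,-,-]
Step 3: ref 4 -> HIT, frames=[4,-,-]
Step 4: ref 3 -> FAULT, frames=[4,3,-]
Step 5: ref 4 -> HIT, frames=[4,3,-]
Step 6: ref 3 -> HIT, frames=[4,3,-]
Step 7: ref 1 -> FAULT, frames=[4,3,1]
Step 8: ref 1 -> HIT, frames=[4,3,1]
Step 9: ref 3 -> HIT, frames=[4,3,1]
Step 10: ref 1 -> HIT, frames=[4,3,1]
Step 11: ref 3 -> HIT, frames=[4,3,1]
Step 12: ref 4 -> HIT, frames=[4,3,1]
Step 13: ref 4 -> HIT, frames=[4,3,1]
Step 14: ref 2 -> FAULT, evict 1, frames=[4,3,2]
At step 14: evicted page 1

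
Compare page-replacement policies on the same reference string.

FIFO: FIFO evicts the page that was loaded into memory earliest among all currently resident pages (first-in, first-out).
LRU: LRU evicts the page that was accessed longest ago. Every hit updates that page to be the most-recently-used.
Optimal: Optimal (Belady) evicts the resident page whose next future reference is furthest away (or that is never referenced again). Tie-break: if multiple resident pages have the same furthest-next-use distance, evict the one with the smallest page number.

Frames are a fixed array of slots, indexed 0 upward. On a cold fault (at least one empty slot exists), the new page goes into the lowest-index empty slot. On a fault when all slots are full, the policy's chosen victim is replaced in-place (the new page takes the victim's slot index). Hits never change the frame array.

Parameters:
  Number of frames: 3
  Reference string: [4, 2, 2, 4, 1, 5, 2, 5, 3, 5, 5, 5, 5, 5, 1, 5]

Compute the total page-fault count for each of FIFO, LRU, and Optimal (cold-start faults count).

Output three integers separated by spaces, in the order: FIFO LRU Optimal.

Answer: 5 7 5

Derivation:
--- FIFO ---
  step 0: ref 4 -> FAULT, frames=[4,-,-] (faults so far: 1)
  step 1: ref 2 -> FAULT, frames=[4,2,-] (faults so far: 2)
  step 2: ref 2 -> HIT, frames=[4,2,-] (faults so far: 2)
  step 3: ref 4 -> HIT, frames=[4,2,-] (faults so far: 2)
  step 4: ref 1 -> FAULT, frames=[4,2,1] (faults so far: 3)
  step 5: ref 5 -> FAULT, evict 4, frames=[5,2,1] (faults so far: 4)
  step 6: ref 2 -> HIT, frames=[5,2,1] (faults so far: 4)
  step 7: ref 5 -> HIT, frames=[5,2,1] (faults so far: 4)
  step 8: ref 3 -> FAULT, evict 2, frames=[5,3,1] (faults so far: 5)
  step 9: ref 5 -> HIT, frames=[5,3,1] (faults so far: 5)
  step 10: ref 5 -> HIT, frames=[5,3,1] (faults so far: 5)
  step 11: ref 5 -> HIT, frames=[5,3,1] (faults so far: 5)
  step 12: ref 5 -> HIT, frames=[5,3,1] (faults so far: 5)
  step 13: ref 5 -> HIT, frames=[5,3,1] (faults so far: 5)
  step 14: ref 1 -> HIT, frames=[5,3,1] (faults so far: 5)
  step 15: ref 5 -> HIT, frames=[5,3,1] (faults so far: 5)
  FIFO total faults: 5
--- LRU ---
  step 0: ref 4 -> FAULT, frames=[4,-,-] (faults so far: 1)
  step 1: ref 2 -> FAULT, frames=[4,2,-] (faults so far: 2)
  step 2: ref 2 -> HIT, frames=[4,2,-] (faults so far: 2)
  step 3: ref 4 -> HIT, frames=[4,2,-] (faults so far: 2)
  step 4: ref 1 -> FAULT, frames=[4,2,1] (faults so far: 3)
  step 5: ref 5 -> FAULT, evict 2, frames=[4,5,1] (faults so far: 4)
  step 6: ref 2 -> FAULT, evict 4, frames=[2,5,1] (faults so far: 5)
  step 7: ref 5 -> HIT, frames=[2,5,1] (faults so far: 5)
  step 8: ref 3 -> FAULT, evict 1, frames=[2,5,3] (faults so far: 6)
  step 9: ref 5 -> HIT, frames=[2,5,3] (faults so far: 6)
  step 10: ref 5 -> HIT, frames=[2,5,3] (faults so far: 6)
  step 11: ref 5 -> HIT, frames=[2,5,3] (faults so far: 6)
  step 12: ref 5 -> HIT, frames=[2,5,3] (faults so far: 6)
  step 13: ref 5 -> HIT, frames=[2,5,3] (faults so far: 6)
  step 14: ref 1 -> FAULT, evict 2, frames=[1,5,3] (faults so far: 7)
  step 15: ref 5 -> HIT, frames=[1,5,3] (faults so far: 7)
  LRU total faults: 7
--- Optimal ---
  step 0: ref 4 -> FAULT, frames=[4,-,-] (faults so far: 1)
  step 1: ref 2 -> FAULT, frames=[4,2,-] (faults so far: 2)
  step 2: ref 2 -> HIT, frames=[4,2,-] (faults so far: 2)
  step 3: ref 4 -> HIT, frames=[4,2,-] (faults so far: 2)
  step 4: ref 1 -> FAULT, frames=[4,2,1] (faults so far: 3)
  step 5: ref 5 -> FAULT, evict 4, frames=[5,2,1] (faults so far: 4)
  step 6: ref 2 -> HIT, frames=[5,2,1] (faults so far: 4)
  step 7: ref 5 -> HIT, frames=[5,2,1] (faults so far: 4)
  step 8: ref 3 -> FAULT, evict 2, frames=[5,3,1] (faults so far: 5)
  step 9: ref 5 -> HIT, frames=[5,3,1] (faults so far: 5)
  step 10: ref 5 -> HIT, frames=[5,3,1] (faults so far: 5)
  step 11: ref 5 -> HIT, frames=[5,3,1] (faults so far: 5)
  step 12: ref 5 -> HIT, frames=[5,3,1] (faults so far: 5)
  step 13: ref 5 -> HIT, frames=[5,3,1] (faults so far: 5)
  step 14: ref 1 -> HIT, frames=[5,3,1] (faults so far: 5)
  step 15: ref 5 -> HIT, frames=[5,3,1] (faults so far: 5)
  Optimal total faults: 5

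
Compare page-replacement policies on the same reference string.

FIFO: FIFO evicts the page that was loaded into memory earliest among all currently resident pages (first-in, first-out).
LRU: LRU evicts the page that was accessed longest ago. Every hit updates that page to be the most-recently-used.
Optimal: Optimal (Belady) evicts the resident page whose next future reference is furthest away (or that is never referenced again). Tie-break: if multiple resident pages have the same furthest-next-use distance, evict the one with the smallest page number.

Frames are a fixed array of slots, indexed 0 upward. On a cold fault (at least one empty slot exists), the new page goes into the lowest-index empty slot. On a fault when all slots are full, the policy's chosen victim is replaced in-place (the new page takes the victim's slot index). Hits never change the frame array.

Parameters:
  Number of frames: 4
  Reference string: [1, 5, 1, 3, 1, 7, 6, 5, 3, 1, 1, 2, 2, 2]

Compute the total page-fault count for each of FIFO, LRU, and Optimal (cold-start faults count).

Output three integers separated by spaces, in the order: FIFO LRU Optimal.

--- FIFO ---
  step 0: ref 1 -> FAULT, frames=[1,-,-,-] (faults so far: 1)
  step 1: ref 5 -> FAULT, frames=[1,5,-,-] (faults so far: 2)
  step 2: ref 1 -> HIT, frames=[1,5,-,-] (faults so far: 2)
  step 3: ref 3 -> FAULT, frames=[1,5,3,-] (faults so far: 3)
  step 4: ref 1 -> HIT, frames=[1,5,3,-] (faults so far: 3)
  step 5: ref 7 -> FAULT, frames=[1,5,3,7] (faults so far: 4)
  step 6: ref 6 -> FAULT, evict 1, frames=[6,5,3,7] (faults so far: 5)
  step 7: ref 5 -> HIT, frames=[6,5,3,7] (faults so far: 5)
  step 8: ref 3 -> HIT, frames=[6,5,3,7] (faults so far: 5)
  step 9: ref 1 -> FAULT, evict 5, frames=[6,1,3,7] (faults so far: 6)
  step 10: ref 1 -> HIT, frames=[6,1,3,7] (faults so far: 6)
  step 11: ref 2 -> FAULT, evict 3, frames=[6,1,2,7] (faults so far: 7)
  step 12: ref 2 -> HIT, frames=[6,1,2,7] (faults so far: 7)
  step 13: ref 2 -> HIT, frames=[6,1,2,7] (faults so far: 7)
  FIFO total faults: 7
--- LRU ---
  step 0: ref 1 -> FAULT, frames=[1,-,-,-] (faults so far: 1)
  step 1: ref 5 -> FAULT, frames=[1,5,-,-] (faults so far: 2)
  step 2: ref 1 -> HIT, frames=[1,5,-,-] (faults so far: 2)
  step 3: ref 3 -> FAULT, frames=[1,5,3,-] (faults so far: 3)
  step 4: ref 1 -> HIT, frames=[1,5,3,-] (faults so far: 3)
  step 5: ref 7 -> FAULT, frames=[1,5,3,7] (faults so far: 4)
  step 6: ref 6 -> FAULT, evict 5, frames=[1,6,3,7] (faults so far: 5)
  step 7: ref 5 -> FAULT, evict 3, frames=[1,6,5,7] (faults so far: 6)
  step 8: ref 3 -> FAULT, evict 1, frames=[3,6,5,7] (faults so far: 7)
  step 9: ref 1 -> FAULT, evict 7, frames=[3,6,5,1] (faults so far: 8)
  step 10: ref 1 -> HIT, frames=[3,6,5,1] (faults so far: 8)
  step 11: ref 2 -> FAULT, evict 6, frames=[3,2,5,1] (faults so far: 9)
  step 12: ref 2 -> HIT, frames=[3,2,5,1] (faults so far: 9)
  step 13: ref 2 -> HIT, frames=[3,2,5,1] (faults so far: 9)
  LRU total faults: 9
--- Optimal ---
  step 0: ref 1 -> FAULT, frames=[1,-,-,-] (faults so far: 1)
  step 1: ref 5 -> FAULT, frames=[1,5,-,-] (faults so far: 2)
  step 2: ref 1 -> HIT, frames=[1,5,-,-] (faults so far: 2)
  step 3: ref 3 -> FAULT, frames=[1,5,3,-] (faults so far: 3)
  step 4: ref 1 -> HIT, frames=[1,5,3,-] (faults so far: 3)
  step 5: ref 7 -> FAULT, frames=[1,5,3,7] (faults so far: 4)
  step 6: ref 6 -> FAULT, evict 7, frames=[1,5,3,6] (faults so far: 5)
  step 7: ref 5 -> HIT, frames=[1,5,3,6] (faults so far: 5)
  step 8: ref 3 -> HIT, frames=[1,5,3,6] (faults so far: 5)
  step 9: ref 1 -> HIT, frames=[1,5,3,6] (faults so far: 5)
  step 10: ref 1 -> HIT, frames=[1,5,3,6] (faults so far: 5)
  step 11: ref 2 -> FAULT, evict 1, frames=[2,5,3,6] (faults so far: 6)
  step 12: ref 2 -> HIT, frames=[2,5,3,6] (faults so far: 6)
  step 13: ref 2 -> HIT, frames=[2,5,3,6] (faults so far: 6)
  Optimal total faults: 6

Answer: 7 9 6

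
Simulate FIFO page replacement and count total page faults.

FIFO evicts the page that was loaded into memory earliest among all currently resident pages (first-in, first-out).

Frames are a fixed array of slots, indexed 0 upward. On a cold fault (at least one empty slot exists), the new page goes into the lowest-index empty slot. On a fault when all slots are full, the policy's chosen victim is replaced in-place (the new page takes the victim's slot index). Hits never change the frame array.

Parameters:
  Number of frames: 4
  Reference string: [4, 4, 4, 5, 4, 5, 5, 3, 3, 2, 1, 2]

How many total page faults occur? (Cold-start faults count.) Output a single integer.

Step 0: ref 4 → FAULT, frames=[4,-,-,-]
Step 1: ref 4 → HIT, frames=[4,-,-,-]
Step 2: ref 4 → HIT, frames=[4,-,-,-]
Step 3: ref 5 → FAULT, frames=[4,5,-,-]
Step 4: ref 4 → HIT, frames=[4,5,-,-]
Step 5: ref 5 → HIT, frames=[4,5,-,-]
Step 6: ref 5 → HIT, frames=[4,5,-,-]
Step 7: ref 3 → FAULT, frames=[4,5,3,-]
Step 8: ref 3 → HIT, frames=[4,5,3,-]
Step 9: ref 2 → FAULT, frames=[4,5,3,2]
Step 10: ref 1 → FAULT (evict 4), frames=[1,5,3,2]
Step 11: ref 2 → HIT, frames=[1,5,3,2]
Total faults: 5

Answer: 5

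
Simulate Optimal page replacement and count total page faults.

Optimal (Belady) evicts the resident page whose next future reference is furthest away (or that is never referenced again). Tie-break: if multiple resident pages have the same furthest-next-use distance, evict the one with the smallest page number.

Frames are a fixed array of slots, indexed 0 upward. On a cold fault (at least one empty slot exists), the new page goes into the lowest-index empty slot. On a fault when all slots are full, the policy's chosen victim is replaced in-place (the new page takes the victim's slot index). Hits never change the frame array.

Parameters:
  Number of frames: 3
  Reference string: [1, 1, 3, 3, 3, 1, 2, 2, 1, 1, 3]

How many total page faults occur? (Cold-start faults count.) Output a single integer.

Step 0: ref 1 → FAULT, frames=[1,-,-]
Step 1: ref 1 → HIT, frames=[1,-,-]
Step 2: ref 3 → FAULT, frames=[1,3,-]
Step 3: ref 3 → HIT, frames=[1,3,-]
Step 4: ref 3 → HIT, frames=[1,3,-]
Step 5: ref 1 → HIT, frames=[1,3,-]
Step 6: ref 2 → FAULT, frames=[1,3,2]
Step 7: ref 2 → HIT, frames=[1,3,2]
Step 8: ref 1 → HIT, frames=[1,3,2]
Step 9: ref 1 → HIT, frames=[1,3,2]
Step 10: ref 3 → HIT, frames=[1,3,2]
Total faults: 3

Answer: 3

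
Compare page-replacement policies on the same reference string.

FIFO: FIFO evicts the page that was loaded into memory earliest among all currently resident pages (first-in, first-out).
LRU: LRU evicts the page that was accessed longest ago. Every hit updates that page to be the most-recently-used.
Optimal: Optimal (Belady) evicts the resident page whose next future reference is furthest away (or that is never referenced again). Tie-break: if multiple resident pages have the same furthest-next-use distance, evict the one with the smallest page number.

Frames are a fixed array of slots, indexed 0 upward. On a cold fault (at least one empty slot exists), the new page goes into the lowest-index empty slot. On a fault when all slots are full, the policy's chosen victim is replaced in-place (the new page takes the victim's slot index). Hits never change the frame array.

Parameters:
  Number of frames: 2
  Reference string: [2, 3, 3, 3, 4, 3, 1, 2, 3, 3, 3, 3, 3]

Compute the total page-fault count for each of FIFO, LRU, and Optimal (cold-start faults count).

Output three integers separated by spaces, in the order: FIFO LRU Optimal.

--- FIFO ---
  step 0: ref 2 -> FAULT, frames=[2,-] (faults so far: 1)
  step 1: ref 3 -> FAULT, frames=[2,3] (faults so far: 2)
  step 2: ref 3 -> HIT, frames=[2,3] (faults so far: 2)
  step 3: ref 3 -> HIT, frames=[2,3] (faults so far: 2)
  step 4: ref 4 -> FAULT, evict 2, frames=[4,3] (faults so far: 3)
  step 5: ref 3 -> HIT, frames=[4,3] (faults so far: 3)
  step 6: ref 1 -> FAULT, evict 3, frames=[4,1] (faults so far: 4)
  step 7: ref 2 -> FAULT, evict 4, frames=[2,1] (faults so far: 5)
  step 8: ref 3 -> FAULT, evict 1, frames=[2,3] (faults so far: 6)
  step 9: ref 3 -> HIT, frames=[2,3] (faults so far: 6)
  step 10: ref 3 -> HIT, frames=[2,3] (faults so far: 6)
  step 11: ref 3 -> HIT, frames=[2,3] (faults so far: 6)
  step 12: ref 3 -> HIT, frames=[2,3] (faults so far: 6)
  FIFO total faults: 6
--- LRU ---
  step 0: ref 2 -> FAULT, frames=[2,-] (faults so far: 1)
  step 1: ref 3 -> FAULT, frames=[2,3] (faults so far: 2)
  step 2: ref 3 -> HIT, frames=[2,3] (faults so far: 2)
  step 3: ref 3 -> HIT, frames=[2,3] (faults so far: 2)
  step 4: ref 4 -> FAULT, evict 2, frames=[4,3] (faults so far: 3)
  step 5: ref 3 -> HIT, frames=[4,3] (faults so far: 3)
  step 6: ref 1 -> FAULT, evict 4, frames=[1,3] (faults so far: 4)
  step 7: ref 2 -> FAULT, evict 3, frames=[1,2] (faults so far: 5)
  step 8: ref 3 -> FAULT, evict 1, frames=[3,2] (faults so far: 6)
  step 9: ref 3 -> HIT, frames=[3,2] (faults so far: 6)
  step 10: ref 3 -> HIT, frames=[3,2] (faults so far: 6)
  step 11: ref 3 -> HIT, frames=[3,2] (faults so far: 6)
  step 12: ref 3 -> HIT, frames=[3,2] (faults so far: 6)
  LRU total faults: 6
--- Optimal ---
  step 0: ref 2 -> FAULT, frames=[2,-] (faults so far: 1)
  step 1: ref 3 -> FAULT, frames=[2,3] (faults so far: 2)
  step 2: ref 3 -> HIT, frames=[2,3] (faults so far: 2)
  step 3: ref 3 -> HIT, frames=[2,3] (faults so far: 2)
  step 4: ref 4 -> FAULT, evict 2, frames=[4,3] (faults so far: 3)
  step 5: ref 3 -> HIT, frames=[4,3] (faults so far: 3)
  step 6: ref 1 -> FAULT, evict 4, frames=[1,3] (faults so far: 4)
  step 7: ref 2 -> FAULT, evict 1, frames=[2,3] (faults so far: 5)
  step 8: ref 3 -> HIT, frames=[2,3] (faults so far: 5)
  step 9: ref 3 -> HIT, frames=[2,3] (faults so far: 5)
  step 10: ref 3 -> HIT, frames=[2,3] (faults so far: 5)
  step 11: ref 3 -> HIT, frames=[2,3] (faults so far: 5)
  step 12: ref 3 -> HIT, frames=[2,3] (faults so far: 5)
  Optimal total faults: 5

Answer: 6 6 5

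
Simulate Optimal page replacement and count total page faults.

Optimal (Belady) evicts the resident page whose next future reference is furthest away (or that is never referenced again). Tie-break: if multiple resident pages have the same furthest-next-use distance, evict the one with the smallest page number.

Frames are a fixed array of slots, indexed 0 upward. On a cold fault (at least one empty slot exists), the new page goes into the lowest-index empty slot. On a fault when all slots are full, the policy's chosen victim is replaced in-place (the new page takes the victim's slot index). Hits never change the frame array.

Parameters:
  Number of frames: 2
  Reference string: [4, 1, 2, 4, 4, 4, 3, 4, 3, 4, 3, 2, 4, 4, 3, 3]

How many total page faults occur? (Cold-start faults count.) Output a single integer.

Answer: 6

Derivation:
Step 0: ref 4 → FAULT, frames=[4,-]
Step 1: ref 1 → FAULT, frames=[4,1]
Step 2: ref 2 → FAULT (evict 1), frames=[4,2]
Step 3: ref 4 → HIT, frames=[4,2]
Step 4: ref 4 → HIT, frames=[4,2]
Step 5: ref 4 → HIT, frames=[4,2]
Step 6: ref 3 → FAULT (evict 2), frames=[4,3]
Step 7: ref 4 → HIT, frames=[4,3]
Step 8: ref 3 → HIT, frames=[4,3]
Step 9: ref 4 → HIT, frames=[4,3]
Step 10: ref 3 → HIT, frames=[4,3]
Step 11: ref 2 → FAULT (evict 3), frames=[4,2]
Step 12: ref 4 → HIT, frames=[4,2]
Step 13: ref 4 → HIT, frames=[4,2]
Step 14: ref 3 → FAULT (evict 2), frames=[4,3]
Step 15: ref 3 → HIT, frames=[4,3]
Total faults: 6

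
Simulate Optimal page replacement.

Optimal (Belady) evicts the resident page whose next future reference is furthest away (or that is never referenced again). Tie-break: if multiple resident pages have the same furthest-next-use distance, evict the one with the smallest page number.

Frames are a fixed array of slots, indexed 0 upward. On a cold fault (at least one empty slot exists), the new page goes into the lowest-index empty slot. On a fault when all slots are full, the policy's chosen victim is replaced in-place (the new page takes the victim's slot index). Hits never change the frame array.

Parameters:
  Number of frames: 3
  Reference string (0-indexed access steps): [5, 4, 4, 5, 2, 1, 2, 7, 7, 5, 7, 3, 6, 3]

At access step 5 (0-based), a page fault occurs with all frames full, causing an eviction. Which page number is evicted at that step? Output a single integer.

Step 0: ref 5 -> FAULT, frames=[5,-,-]
Step 1: ref 4 -> FAULT, frames=[5,4,-]
Step 2: ref 4 -> HIT, frames=[5,4,-]
Step 3: ref 5 -> HIT, frames=[5,4,-]
Step 4: ref 2 -> FAULT, frames=[5,4,2]
Step 5: ref 1 -> FAULT, evict 4, frames=[5,1,2]
At step 5: evicted page 4

Answer: 4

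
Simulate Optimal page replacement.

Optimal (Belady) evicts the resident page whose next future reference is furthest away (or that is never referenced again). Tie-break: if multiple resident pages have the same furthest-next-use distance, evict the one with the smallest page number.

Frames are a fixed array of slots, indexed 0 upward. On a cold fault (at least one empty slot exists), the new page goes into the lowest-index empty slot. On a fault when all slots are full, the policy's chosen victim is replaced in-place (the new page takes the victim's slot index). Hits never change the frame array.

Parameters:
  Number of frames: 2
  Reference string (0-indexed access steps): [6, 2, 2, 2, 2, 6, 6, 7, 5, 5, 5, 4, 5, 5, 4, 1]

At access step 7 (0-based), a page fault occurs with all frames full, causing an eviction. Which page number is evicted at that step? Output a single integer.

Answer: 2

Derivation:
Step 0: ref 6 -> FAULT, frames=[6,-]
Step 1: ref 2 -> FAULT, frames=[6,2]
Step 2: ref 2 -> HIT, frames=[6,2]
Step 3: ref 2 -> HIT, frames=[6,2]
Step 4: ref 2 -> HIT, frames=[6,2]
Step 5: ref 6 -> HIT, frames=[6,2]
Step 6: ref 6 -> HIT, frames=[6,2]
Step 7: ref 7 -> FAULT, evict 2, frames=[6,7]
At step 7: evicted page 2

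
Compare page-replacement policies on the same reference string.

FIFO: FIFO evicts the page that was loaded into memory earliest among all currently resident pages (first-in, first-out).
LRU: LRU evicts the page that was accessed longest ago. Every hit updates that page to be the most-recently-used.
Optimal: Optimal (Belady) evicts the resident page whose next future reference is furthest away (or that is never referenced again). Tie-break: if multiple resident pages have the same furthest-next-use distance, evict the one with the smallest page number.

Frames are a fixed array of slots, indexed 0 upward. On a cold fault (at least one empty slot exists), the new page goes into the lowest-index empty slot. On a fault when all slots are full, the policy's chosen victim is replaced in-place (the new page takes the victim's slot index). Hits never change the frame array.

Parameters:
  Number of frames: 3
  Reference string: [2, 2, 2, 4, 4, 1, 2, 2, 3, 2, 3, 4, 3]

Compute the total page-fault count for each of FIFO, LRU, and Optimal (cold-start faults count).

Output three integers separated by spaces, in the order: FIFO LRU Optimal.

Answer: 6 5 4

Derivation:
--- FIFO ---
  step 0: ref 2 -> FAULT, frames=[2,-,-] (faults so far: 1)
  step 1: ref 2 -> HIT, frames=[2,-,-] (faults so far: 1)
  step 2: ref 2 -> HIT, frames=[2,-,-] (faults so far: 1)
  step 3: ref 4 -> FAULT, frames=[2,4,-] (faults so far: 2)
  step 4: ref 4 -> HIT, frames=[2,4,-] (faults so far: 2)
  step 5: ref 1 -> FAULT, frames=[2,4,1] (faults so far: 3)
  step 6: ref 2 -> HIT, frames=[2,4,1] (faults so far: 3)
  step 7: ref 2 -> HIT, frames=[2,4,1] (faults so far: 3)
  step 8: ref 3 -> FAULT, evict 2, frames=[3,4,1] (faults so far: 4)
  step 9: ref 2 -> FAULT, evict 4, frames=[3,2,1] (faults so far: 5)
  step 10: ref 3 -> HIT, frames=[3,2,1] (faults so far: 5)
  step 11: ref 4 -> FAULT, evict 1, frames=[3,2,4] (faults so far: 6)
  step 12: ref 3 -> HIT, frames=[3,2,4] (faults so far: 6)
  FIFO total faults: 6
--- LRU ---
  step 0: ref 2 -> FAULT, frames=[2,-,-] (faults so far: 1)
  step 1: ref 2 -> HIT, frames=[2,-,-] (faults so far: 1)
  step 2: ref 2 -> HIT, frames=[2,-,-] (faults so far: 1)
  step 3: ref 4 -> FAULT, frames=[2,4,-] (faults so far: 2)
  step 4: ref 4 -> HIT, frames=[2,4,-] (faults so far: 2)
  step 5: ref 1 -> FAULT, frames=[2,4,1] (faults so far: 3)
  step 6: ref 2 -> HIT, frames=[2,4,1] (faults so far: 3)
  step 7: ref 2 -> HIT, frames=[2,4,1] (faults so far: 3)
  step 8: ref 3 -> FAULT, evict 4, frames=[2,3,1] (faults so far: 4)
  step 9: ref 2 -> HIT, frames=[2,3,1] (faults so far: 4)
  step 10: ref 3 -> HIT, frames=[2,3,1] (faults so far: 4)
  step 11: ref 4 -> FAULT, evict 1, frames=[2,3,4] (faults so far: 5)
  step 12: ref 3 -> HIT, frames=[2,3,4] (faults so far: 5)
  LRU total faults: 5
--- Optimal ---
  step 0: ref 2 -> FAULT, frames=[2,-,-] (faults so far: 1)
  step 1: ref 2 -> HIT, frames=[2,-,-] (faults so far: 1)
  step 2: ref 2 -> HIT, frames=[2,-,-] (faults so far: 1)
  step 3: ref 4 -> FAULT, frames=[2,4,-] (faults so far: 2)
  step 4: ref 4 -> HIT, frames=[2,4,-] (faults so far: 2)
  step 5: ref 1 -> FAULT, frames=[2,4,1] (faults so far: 3)
  step 6: ref 2 -> HIT, frames=[2,4,1] (faults so far: 3)
  step 7: ref 2 -> HIT, frames=[2,4,1] (faults so far: 3)
  step 8: ref 3 -> FAULT, evict 1, frames=[2,4,3] (faults so far: 4)
  step 9: ref 2 -> HIT, frames=[2,4,3] (faults so far: 4)
  step 10: ref 3 -> HIT, frames=[2,4,3] (faults so far: 4)
  step 11: ref 4 -> HIT, frames=[2,4,3] (faults so far: 4)
  step 12: ref 3 -> HIT, frames=[2,4,3] (faults so far: 4)
  Optimal total faults: 4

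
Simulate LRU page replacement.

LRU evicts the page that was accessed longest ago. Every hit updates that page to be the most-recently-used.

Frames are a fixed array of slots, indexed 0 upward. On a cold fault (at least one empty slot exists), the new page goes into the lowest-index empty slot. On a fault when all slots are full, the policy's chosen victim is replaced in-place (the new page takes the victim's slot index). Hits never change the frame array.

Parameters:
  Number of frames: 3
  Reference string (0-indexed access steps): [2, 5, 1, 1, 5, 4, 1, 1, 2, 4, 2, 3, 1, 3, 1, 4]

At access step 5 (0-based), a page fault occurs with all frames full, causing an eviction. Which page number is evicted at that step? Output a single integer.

Answer: 2

Derivation:
Step 0: ref 2 -> FAULT, frames=[2,-,-]
Step 1: ref 5 -> FAULT, frames=[2,5,-]
Step 2: ref 1 -> FAULT, frames=[2,5,1]
Step 3: ref 1 -> HIT, frames=[2,5,1]
Step 4: ref 5 -> HIT, frames=[2,5,1]
Step 5: ref 4 -> FAULT, evict 2, frames=[4,5,1]
At step 5: evicted page 2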